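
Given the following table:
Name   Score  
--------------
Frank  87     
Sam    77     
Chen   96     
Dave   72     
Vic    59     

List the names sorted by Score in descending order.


Sorting by Score (descending):
  Chen: 96
  Frank: 87
  Sam: 77
  Dave: 72
  Vic: 59


ANSWER: Chen, Frank, Sam, Dave, Vic


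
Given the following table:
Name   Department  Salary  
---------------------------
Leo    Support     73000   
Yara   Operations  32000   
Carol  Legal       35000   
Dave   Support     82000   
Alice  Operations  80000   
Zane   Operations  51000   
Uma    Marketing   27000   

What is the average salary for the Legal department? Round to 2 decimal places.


Legal department members:
  Carol: 35000
Sum = 35000
Count = 1
Average = 35000 / 1 = 35000.00

ANSWER: 35000.00


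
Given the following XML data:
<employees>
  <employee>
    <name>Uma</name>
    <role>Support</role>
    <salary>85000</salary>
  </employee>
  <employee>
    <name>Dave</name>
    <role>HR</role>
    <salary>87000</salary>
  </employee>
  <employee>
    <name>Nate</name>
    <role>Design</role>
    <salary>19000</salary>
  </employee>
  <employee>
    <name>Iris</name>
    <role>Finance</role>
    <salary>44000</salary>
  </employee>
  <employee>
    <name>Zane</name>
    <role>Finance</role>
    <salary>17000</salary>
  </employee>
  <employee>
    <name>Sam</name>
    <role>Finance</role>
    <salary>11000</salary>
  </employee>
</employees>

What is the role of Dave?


Searching for <employee> with <name>Dave</name>
Found at position 2
<role>HR</role>

ANSWER: HR


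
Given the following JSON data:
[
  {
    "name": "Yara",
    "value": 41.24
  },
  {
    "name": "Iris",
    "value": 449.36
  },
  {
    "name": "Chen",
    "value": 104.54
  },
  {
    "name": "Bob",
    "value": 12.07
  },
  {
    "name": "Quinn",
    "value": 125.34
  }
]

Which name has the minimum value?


Comparing values:
  Yara: 41.24
  Iris: 449.36
  Chen: 104.54
  Bob: 12.07
  Quinn: 125.34
Minimum: Bob (12.07)

ANSWER: Bob


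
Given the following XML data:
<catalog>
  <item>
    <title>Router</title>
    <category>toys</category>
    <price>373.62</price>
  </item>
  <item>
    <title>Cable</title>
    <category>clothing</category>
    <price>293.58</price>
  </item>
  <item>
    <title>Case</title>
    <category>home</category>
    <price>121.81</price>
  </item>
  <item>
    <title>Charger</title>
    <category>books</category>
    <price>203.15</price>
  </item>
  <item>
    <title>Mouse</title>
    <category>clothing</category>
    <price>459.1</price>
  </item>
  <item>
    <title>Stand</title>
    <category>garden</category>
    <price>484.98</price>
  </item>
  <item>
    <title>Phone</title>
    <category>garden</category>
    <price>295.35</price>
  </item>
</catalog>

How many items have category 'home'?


Scanning <item> elements for <category>home</category>:
  Item 3: Case -> MATCH
Count: 1

ANSWER: 1


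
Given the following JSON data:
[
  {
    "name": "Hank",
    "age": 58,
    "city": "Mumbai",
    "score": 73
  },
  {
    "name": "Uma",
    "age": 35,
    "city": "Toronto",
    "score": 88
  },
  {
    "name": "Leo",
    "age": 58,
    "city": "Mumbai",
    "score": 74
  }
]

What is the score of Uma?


Looking up record where name = Uma
Record index: 1
Field 'score' = 88

ANSWER: 88


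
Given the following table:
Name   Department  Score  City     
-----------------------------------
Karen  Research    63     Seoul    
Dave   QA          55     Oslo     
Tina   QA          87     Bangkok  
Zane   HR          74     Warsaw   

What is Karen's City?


Row 1: Karen
City = Seoul

ANSWER: Seoul


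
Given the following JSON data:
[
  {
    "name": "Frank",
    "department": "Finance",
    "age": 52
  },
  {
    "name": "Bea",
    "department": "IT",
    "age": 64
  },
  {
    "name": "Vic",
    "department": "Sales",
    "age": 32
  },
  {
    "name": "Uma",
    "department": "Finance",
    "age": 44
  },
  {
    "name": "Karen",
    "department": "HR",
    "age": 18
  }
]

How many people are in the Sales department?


Scanning records for department = Sales
  Record 2: Vic
Count: 1

ANSWER: 1


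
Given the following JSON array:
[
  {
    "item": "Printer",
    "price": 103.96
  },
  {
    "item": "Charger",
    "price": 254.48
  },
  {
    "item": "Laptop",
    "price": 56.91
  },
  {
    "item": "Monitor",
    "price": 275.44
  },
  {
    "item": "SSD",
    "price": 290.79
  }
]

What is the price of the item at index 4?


Array index 4 -> SSD
price = 290.79

ANSWER: 290.79


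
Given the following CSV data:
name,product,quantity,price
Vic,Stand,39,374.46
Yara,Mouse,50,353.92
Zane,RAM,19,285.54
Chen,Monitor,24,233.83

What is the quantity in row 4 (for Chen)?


Row 4: Chen
Column 'quantity' = 24

ANSWER: 24


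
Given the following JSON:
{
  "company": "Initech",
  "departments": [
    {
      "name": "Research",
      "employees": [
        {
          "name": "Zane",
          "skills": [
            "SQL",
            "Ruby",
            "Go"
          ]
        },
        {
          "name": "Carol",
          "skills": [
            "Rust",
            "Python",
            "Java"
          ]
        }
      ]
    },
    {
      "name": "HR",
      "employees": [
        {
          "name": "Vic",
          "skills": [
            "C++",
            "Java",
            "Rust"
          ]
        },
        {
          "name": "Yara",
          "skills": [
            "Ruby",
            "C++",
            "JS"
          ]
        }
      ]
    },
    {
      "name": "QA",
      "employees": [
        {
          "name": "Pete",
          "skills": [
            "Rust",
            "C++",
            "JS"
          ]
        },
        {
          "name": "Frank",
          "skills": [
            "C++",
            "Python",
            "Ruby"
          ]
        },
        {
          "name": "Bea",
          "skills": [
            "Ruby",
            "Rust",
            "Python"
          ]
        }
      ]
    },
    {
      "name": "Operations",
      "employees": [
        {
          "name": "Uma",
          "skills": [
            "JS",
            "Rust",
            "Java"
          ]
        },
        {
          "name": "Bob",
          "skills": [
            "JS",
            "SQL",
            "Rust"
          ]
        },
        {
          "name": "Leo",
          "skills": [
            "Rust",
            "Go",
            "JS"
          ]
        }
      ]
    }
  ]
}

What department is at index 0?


Path: departments[0].name
Value: Research

ANSWER: Research


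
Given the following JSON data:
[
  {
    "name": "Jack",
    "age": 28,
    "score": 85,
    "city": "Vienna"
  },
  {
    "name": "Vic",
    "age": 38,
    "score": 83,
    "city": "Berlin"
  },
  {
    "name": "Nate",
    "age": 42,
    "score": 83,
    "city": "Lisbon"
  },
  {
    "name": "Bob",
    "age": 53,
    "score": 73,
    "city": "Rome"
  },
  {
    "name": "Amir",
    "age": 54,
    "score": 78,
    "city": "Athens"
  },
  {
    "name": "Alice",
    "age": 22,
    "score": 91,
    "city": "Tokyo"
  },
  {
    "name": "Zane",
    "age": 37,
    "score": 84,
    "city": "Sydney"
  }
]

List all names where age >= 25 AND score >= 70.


Checking both conditions:
  Jack (age=28, score=85) -> YES
  Vic (age=38, score=83) -> YES
  Nate (age=42, score=83) -> YES
  Bob (age=53, score=73) -> YES
  Amir (age=54, score=78) -> YES
  Alice (age=22, score=91) -> no
  Zane (age=37, score=84) -> YES


ANSWER: Jack, Vic, Nate, Bob, Amir, Zane


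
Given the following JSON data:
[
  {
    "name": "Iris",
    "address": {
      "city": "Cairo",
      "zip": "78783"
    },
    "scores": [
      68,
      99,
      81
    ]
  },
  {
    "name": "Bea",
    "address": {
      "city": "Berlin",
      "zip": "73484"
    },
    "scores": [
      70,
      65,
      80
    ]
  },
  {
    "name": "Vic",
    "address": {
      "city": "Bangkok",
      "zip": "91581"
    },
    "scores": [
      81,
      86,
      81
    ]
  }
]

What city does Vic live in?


Path: records[2].address.city
Value: Bangkok

ANSWER: Bangkok


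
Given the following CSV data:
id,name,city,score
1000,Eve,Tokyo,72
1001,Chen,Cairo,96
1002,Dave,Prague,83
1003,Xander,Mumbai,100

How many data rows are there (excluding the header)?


Counting rows (excluding header):
Header: id,name,city,score
Data rows: 4

ANSWER: 4


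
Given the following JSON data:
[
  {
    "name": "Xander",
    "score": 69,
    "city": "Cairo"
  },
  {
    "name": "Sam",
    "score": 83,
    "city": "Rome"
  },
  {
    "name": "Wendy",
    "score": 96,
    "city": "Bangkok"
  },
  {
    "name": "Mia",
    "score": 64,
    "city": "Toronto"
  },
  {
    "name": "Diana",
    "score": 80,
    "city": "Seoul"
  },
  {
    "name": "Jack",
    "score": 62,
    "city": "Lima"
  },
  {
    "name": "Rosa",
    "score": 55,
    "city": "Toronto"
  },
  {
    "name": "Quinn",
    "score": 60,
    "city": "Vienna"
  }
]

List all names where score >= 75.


Filtering records where score >= 75:
  Xander (score=69) -> no
  Sam (score=83) -> YES
  Wendy (score=96) -> YES
  Mia (score=64) -> no
  Diana (score=80) -> YES
  Jack (score=62) -> no
  Rosa (score=55) -> no
  Quinn (score=60) -> no


ANSWER: Sam, Wendy, Diana


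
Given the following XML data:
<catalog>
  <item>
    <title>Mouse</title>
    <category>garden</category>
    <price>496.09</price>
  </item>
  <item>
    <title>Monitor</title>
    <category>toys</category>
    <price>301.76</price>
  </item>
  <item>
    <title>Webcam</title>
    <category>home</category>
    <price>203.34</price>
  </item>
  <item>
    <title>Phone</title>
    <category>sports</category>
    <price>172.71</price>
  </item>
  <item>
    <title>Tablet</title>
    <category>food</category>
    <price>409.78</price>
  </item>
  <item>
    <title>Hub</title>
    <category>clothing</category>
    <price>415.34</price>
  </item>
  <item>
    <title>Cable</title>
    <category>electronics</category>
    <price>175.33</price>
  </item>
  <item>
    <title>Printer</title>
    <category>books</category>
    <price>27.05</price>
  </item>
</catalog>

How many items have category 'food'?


Scanning <item> elements for <category>food</category>:
  Item 5: Tablet -> MATCH
Count: 1

ANSWER: 1


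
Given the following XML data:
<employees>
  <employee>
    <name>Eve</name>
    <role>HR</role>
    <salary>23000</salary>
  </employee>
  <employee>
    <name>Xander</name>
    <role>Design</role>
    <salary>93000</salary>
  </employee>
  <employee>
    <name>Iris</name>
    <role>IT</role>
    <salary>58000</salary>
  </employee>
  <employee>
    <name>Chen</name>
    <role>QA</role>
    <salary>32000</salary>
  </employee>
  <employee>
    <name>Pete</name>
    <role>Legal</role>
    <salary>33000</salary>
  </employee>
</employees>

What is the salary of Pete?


Searching for <employee> with <name>Pete</name>
Found at position 5
<salary>33000</salary>

ANSWER: 33000


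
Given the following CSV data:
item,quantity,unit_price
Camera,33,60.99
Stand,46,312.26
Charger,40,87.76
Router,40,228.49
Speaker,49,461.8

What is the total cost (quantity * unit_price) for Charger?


Row: Charger
quantity = 40
unit_price = 87.76
total = 40 * 87.76 = 3510.4

ANSWER: 3510.4


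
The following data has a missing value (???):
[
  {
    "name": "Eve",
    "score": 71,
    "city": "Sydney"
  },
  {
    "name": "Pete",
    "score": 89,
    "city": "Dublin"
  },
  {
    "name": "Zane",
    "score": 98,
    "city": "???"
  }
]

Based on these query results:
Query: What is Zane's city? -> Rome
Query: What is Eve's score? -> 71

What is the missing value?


The missing value is Zane's city
From query: Zane's city = Rome

ANSWER: Rome


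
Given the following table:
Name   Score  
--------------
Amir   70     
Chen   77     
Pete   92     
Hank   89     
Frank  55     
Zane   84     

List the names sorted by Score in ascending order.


Sorting by Score (ascending):
  Frank: 55
  Amir: 70
  Chen: 77
  Zane: 84
  Hank: 89
  Pete: 92


ANSWER: Frank, Amir, Chen, Zane, Hank, Pete


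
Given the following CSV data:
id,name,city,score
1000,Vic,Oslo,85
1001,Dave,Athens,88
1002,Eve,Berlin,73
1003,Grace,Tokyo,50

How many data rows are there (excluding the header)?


Counting rows (excluding header):
Header: id,name,city,score
Data rows: 4

ANSWER: 4


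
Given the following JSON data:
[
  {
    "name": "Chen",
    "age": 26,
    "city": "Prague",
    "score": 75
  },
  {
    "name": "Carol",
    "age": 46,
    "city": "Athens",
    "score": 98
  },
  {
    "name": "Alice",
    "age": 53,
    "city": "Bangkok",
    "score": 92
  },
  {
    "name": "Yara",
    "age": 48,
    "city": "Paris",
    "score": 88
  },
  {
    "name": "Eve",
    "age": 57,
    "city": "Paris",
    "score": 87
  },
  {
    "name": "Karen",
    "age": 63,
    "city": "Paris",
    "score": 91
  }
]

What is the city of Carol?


Looking up record where name = Carol
Record index: 1
Field 'city' = Athens

ANSWER: Athens


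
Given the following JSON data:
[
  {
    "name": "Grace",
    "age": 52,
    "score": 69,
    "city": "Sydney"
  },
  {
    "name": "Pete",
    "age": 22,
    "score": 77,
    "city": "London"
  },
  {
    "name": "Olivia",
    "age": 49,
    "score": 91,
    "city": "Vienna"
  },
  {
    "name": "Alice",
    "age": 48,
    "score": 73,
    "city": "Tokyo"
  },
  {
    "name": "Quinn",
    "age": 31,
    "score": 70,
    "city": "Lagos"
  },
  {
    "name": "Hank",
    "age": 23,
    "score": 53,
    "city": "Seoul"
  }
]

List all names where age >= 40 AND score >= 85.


Checking both conditions:
  Grace (age=52, score=69) -> no
  Pete (age=22, score=77) -> no
  Olivia (age=49, score=91) -> YES
  Alice (age=48, score=73) -> no
  Quinn (age=31, score=70) -> no
  Hank (age=23, score=53) -> no


ANSWER: Olivia


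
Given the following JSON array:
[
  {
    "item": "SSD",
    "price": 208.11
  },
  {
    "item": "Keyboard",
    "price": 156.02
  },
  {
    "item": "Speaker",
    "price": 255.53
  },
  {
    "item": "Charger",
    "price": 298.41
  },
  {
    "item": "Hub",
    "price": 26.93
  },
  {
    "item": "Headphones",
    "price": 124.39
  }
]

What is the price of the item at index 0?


Array index 0 -> SSD
price = 208.11

ANSWER: 208.11


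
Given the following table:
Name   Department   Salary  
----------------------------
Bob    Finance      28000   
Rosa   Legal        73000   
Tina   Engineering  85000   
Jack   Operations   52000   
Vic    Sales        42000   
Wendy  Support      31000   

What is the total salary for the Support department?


Support department members:
  Wendy: 31000
Total = 31000 = 31000

ANSWER: 31000


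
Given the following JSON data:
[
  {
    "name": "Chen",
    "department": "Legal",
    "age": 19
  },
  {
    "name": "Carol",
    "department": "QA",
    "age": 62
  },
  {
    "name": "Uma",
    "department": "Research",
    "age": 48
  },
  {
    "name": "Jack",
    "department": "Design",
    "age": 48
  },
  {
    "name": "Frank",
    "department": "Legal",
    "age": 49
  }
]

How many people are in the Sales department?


Scanning records for department = Sales
  No matches found
Count: 0

ANSWER: 0


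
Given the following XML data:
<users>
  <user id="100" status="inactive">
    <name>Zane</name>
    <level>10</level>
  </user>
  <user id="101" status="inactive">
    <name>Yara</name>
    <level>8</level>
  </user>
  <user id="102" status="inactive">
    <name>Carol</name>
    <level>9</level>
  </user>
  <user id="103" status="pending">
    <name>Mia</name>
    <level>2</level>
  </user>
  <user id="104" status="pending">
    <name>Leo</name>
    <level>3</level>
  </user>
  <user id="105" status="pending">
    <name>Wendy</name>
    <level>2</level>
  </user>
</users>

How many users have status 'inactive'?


Counting users with status='inactive':
  Zane (id=100) -> MATCH
  Yara (id=101) -> MATCH
  Carol (id=102) -> MATCH
Count: 3

ANSWER: 3


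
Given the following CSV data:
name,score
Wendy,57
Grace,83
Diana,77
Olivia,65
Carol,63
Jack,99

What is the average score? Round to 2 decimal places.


Scores: 57, 83, 77, 65, 63, 99
Sum = 444
Count = 6
Average = 444 / 6 = 74.00

ANSWER: 74.00


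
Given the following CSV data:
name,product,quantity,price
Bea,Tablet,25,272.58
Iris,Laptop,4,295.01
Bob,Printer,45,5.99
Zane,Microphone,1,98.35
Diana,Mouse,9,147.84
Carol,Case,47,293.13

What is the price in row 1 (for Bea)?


Row 1: Bea
Column 'price' = 272.58

ANSWER: 272.58


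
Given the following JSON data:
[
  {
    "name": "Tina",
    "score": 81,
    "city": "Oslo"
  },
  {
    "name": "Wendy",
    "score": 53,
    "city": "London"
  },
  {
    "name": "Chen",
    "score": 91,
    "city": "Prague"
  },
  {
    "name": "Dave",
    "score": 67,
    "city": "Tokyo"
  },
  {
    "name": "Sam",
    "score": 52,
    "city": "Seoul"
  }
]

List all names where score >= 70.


Filtering records where score >= 70:
  Tina (score=81) -> YES
  Wendy (score=53) -> no
  Chen (score=91) -> YES
  Dave (score=67) -> no
  Sam (score=52) -> no


ANSWER: Tina, Chen


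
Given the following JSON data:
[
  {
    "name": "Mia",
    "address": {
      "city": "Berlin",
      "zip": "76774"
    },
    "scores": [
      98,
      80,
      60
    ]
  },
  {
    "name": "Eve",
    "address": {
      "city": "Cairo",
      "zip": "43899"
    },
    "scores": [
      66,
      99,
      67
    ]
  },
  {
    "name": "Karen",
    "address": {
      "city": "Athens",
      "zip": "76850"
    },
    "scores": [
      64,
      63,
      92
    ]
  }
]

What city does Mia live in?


Path: records[0].address.city
Value: Berlin

ANSWER: Berlin


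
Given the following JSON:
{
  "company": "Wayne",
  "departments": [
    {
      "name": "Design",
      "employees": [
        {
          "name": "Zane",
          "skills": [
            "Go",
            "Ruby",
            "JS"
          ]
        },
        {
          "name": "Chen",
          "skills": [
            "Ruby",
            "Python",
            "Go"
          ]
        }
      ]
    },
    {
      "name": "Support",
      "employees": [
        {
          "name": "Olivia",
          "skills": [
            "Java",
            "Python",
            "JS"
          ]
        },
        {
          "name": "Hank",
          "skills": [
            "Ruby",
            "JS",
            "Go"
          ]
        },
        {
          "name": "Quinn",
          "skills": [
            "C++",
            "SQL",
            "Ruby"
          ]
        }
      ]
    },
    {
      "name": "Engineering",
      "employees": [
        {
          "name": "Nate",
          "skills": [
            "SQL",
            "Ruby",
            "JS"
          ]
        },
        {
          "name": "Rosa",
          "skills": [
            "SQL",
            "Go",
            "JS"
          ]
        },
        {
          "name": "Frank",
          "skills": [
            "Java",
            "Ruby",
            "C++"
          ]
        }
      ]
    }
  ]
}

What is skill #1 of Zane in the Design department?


Path: departments[0].employees[0].skills[0]
Value: Go

ANSWER: Go


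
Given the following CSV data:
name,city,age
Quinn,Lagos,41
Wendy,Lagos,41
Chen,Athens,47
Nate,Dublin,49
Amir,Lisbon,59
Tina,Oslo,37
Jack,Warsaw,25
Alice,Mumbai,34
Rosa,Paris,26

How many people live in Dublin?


Scanning city column for 'Dublin':
  Row 4: Nate -> MATCH
Total matches: 1

ANSWER: 1


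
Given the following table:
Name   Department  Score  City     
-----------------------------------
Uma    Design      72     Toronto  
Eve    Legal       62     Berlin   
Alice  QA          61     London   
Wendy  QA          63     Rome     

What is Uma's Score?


Row 1: Uma
Score = 72

ANSWER: 72


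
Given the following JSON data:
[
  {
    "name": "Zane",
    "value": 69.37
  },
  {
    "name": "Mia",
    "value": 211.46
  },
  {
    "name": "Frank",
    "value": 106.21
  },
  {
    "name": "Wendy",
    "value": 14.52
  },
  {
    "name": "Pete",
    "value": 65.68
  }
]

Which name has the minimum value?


Comparing values:
  Zane: 69.37
  Mia: 211.46
  Frank: 106.21
  Wendy: 14.52
  Pete: 65.68
Minimum: Wendy (14.52)

ANSWER: Wendy


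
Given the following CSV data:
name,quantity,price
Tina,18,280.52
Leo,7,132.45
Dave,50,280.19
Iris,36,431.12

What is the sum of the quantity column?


Values in 'quantity' column:
  Row 1: 18
  Row 2: 7
  Row 3: 50
  Row 4: 36
Sum = 18 + 7 + 50 + 36 = 111

ANSWER: 111


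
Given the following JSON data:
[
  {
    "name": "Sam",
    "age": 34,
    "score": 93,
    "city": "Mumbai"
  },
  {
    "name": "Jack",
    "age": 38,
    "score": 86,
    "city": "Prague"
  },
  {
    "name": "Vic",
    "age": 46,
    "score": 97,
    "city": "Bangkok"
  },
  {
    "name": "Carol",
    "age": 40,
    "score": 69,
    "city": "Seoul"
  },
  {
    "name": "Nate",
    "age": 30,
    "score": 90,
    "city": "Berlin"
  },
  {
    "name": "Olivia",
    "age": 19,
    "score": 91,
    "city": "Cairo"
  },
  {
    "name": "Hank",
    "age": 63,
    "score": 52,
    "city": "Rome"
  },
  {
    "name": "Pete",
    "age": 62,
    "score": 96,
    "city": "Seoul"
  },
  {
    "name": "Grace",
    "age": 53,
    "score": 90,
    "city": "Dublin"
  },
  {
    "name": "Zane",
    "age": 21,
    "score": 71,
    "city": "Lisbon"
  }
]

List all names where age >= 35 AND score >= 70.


Checking both conditions:
  Sam (age=34, score=93) -> no
  Jack (age=38, score=86) -> YES
  Vic (age=46, score=97) -> YES
  Carol (age=40, score=69) -> no
  Nate (age=30, score=90) -> no
  Olivia (age=19, score=91) -> no
  Hank (age=63, score=52) -> no
  Pete (age=62, score=96) -> YES
  Grace (age=53, score=90) -> YES
  Zane (age=21, score=71) -> no


ANSWER: Jack, Vic, Pete, Grace


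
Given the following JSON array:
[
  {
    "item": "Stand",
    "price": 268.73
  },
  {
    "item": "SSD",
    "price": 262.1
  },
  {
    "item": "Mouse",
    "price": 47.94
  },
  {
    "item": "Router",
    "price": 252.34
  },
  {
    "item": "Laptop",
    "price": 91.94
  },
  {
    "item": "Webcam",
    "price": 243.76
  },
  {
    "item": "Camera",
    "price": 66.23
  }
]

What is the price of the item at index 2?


Array index 2 -> Mouse
price = 47.94

ANSWER: 47.94


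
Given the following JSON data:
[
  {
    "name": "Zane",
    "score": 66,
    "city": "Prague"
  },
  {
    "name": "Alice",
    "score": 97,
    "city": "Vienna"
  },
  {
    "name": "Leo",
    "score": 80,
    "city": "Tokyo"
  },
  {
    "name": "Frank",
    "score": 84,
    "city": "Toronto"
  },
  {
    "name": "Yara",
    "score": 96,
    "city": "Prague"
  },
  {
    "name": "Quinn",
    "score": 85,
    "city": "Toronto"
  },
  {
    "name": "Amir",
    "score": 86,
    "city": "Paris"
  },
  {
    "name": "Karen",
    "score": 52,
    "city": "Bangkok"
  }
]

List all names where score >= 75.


Filtering records where score >= 75:
  Zane (score=66) -> no
  Alice (score=97) -> YES
  Leo (score=80) -> YES
  Frank (score=84) -> YES
  Yara (score=96) -> YES
  Quinn (score=85) -> YES
  Amir (score=86) -> YES
  Karen (score=52) -> no


ANSWER: Alice, Leo, Frank, Yara, Quinn, Amir


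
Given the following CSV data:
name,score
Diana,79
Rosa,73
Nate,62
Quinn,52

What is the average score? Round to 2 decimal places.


Scores: 79, 73, 62, 52
Sum = 266
Count = 4
Average = 266 / 4 = 66.50

ANSWER: 66.50


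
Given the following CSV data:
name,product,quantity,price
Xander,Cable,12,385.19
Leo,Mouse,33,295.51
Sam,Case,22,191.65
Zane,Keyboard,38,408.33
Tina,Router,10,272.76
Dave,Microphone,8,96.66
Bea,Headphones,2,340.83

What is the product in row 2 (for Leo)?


Row 2: Leo
Column 'product' = Mouse

ANSWER: Mouse


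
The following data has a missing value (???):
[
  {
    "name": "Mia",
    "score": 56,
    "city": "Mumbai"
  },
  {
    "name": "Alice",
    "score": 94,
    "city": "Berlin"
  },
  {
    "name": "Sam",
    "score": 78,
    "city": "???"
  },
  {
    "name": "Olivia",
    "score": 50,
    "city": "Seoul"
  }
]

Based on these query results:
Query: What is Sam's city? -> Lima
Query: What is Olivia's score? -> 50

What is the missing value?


The missing value is Sam's city
From query: Sam's city = Lima

ANSWER: Lima


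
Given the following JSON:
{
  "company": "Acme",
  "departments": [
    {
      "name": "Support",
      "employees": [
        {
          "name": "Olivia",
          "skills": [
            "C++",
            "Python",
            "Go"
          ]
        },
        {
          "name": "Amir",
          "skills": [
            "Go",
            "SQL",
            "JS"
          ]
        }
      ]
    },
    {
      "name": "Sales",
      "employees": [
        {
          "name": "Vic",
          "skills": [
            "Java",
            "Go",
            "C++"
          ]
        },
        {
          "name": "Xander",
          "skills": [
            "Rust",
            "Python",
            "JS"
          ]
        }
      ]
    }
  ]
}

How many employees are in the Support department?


Path: departments[0].employees
Count: 2

ANSWER: 2


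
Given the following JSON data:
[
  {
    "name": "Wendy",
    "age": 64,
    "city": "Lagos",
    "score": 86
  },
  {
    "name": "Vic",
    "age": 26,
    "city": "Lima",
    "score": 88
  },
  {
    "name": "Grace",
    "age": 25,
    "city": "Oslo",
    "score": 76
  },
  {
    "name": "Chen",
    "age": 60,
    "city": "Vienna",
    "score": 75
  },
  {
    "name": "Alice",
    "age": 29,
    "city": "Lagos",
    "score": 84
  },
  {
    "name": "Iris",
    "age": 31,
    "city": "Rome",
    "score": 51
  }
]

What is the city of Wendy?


Looking up record where name = Wendy
Record index: 0
Field 'city' = Lagos

ANSWER: Lagos


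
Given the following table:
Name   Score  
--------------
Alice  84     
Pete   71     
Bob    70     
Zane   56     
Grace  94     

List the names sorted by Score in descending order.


Sorting by Score (descending):
  Grace: 94
  Alice: 84
  Pete: 71
  Bob: 70
  Zane: 56


ANSWER: Grace, Alice, Pete, Bob, Zane


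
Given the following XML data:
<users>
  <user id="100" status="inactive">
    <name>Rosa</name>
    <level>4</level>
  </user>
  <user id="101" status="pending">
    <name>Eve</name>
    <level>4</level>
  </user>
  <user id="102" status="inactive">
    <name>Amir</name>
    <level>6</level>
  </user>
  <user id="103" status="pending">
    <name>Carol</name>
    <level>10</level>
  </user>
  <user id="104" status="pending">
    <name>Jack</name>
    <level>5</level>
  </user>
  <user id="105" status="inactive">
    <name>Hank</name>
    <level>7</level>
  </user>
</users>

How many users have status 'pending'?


Counting users with status='pending':
  Eve (id=101) -> MATCH
  Carol (id=103) -> MATCH
  Jack (id=104) -> MATCH
Count: 3

ANSWER: 3


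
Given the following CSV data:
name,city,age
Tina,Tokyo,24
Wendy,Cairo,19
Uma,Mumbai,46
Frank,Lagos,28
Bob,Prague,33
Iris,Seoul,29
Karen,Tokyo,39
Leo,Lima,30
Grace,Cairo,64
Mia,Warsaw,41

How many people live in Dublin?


Scanning city column for 'Dublin':
Total matches: 0

ANSWER: 0


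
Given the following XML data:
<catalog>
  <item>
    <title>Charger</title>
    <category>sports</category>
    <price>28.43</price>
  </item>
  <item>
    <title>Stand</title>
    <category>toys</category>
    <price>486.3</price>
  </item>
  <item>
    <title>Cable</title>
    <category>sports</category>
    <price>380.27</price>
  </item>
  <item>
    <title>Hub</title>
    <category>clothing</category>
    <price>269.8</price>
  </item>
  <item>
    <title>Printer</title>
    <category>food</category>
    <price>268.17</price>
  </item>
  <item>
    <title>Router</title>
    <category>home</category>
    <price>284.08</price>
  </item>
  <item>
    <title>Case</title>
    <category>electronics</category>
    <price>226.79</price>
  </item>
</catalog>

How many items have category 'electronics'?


Scanning <item> elements for <category>electronics</category>:
  Item 7: Case -> MATCH
Count: 1

ANSWER: 1


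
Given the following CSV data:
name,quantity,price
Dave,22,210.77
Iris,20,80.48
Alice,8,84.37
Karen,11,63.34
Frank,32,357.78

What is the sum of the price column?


Values in 'price' column:
  Row 1: 210.77
  Row 2: 80.48
  Row 3: 84.37
  Row 4: 63.34
  Row 5: 357.78
Sum = 210.77 + 80.48 + 84.37 + 63.34 + 357.78 = 796.74

ANSWER: 796.74


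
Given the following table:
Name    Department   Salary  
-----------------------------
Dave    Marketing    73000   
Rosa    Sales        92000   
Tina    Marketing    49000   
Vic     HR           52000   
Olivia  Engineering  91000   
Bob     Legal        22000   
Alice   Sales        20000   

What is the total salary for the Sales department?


Sales department members:
  Rosa: 92000
  Alice: 20000
Total = 92000 + 20000 = 112000

ANSWER: 112000


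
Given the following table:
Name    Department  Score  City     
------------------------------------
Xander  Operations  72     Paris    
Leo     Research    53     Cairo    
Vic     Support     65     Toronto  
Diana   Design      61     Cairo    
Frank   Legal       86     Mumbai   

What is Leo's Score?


Row 2: Leo
Score = 53

ANSWER: 53


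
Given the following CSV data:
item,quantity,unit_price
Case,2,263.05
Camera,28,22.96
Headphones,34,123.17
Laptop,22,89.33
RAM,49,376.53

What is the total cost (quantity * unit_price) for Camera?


Row: Camera
quantity = 28
unit_price = 22.96
total = 28 * 22.96 = 642.88

ANSWER: 642.88


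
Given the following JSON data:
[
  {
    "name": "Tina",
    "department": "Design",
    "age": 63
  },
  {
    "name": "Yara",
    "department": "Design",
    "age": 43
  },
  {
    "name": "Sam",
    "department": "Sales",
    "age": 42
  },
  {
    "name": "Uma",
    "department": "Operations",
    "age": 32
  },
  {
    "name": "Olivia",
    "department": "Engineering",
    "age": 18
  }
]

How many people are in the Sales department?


Scanning records for department = Sales
  Record 2: Sam
Count: 1

ANSWER: 1


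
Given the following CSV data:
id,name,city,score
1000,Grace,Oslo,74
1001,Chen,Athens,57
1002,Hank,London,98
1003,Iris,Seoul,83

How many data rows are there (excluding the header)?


Counting rows (excluding header):
Header: id,name,city,score
Data rows: 4

ANSWER: 4


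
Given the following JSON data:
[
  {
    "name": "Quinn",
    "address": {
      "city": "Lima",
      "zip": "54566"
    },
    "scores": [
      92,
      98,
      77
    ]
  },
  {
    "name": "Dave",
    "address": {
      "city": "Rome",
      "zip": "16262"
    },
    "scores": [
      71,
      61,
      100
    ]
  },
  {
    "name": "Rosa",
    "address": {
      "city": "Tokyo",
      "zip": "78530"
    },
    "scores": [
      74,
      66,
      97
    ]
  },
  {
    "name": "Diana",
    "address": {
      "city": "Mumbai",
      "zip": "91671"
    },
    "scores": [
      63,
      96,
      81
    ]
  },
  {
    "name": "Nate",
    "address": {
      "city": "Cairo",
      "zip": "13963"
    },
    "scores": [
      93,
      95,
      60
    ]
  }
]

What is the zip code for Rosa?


Path: records[2].address.zip
Value: 78530

ANSWER: 78530


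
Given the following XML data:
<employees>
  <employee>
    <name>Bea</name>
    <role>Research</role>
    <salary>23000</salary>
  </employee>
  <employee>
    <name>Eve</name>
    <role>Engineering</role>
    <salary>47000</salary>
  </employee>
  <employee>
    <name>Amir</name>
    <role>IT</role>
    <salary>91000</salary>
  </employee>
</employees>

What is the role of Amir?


Searching for <employee> with <name>Amir</name>
Found at position 3
<role>IT</role>

ANSWER: IT


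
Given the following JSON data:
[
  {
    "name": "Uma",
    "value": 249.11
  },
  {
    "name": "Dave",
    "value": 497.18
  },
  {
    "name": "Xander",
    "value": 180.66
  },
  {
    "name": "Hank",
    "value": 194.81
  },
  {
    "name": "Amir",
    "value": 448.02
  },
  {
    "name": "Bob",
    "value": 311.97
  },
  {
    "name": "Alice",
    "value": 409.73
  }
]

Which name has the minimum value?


Comparing values:
  Uma: 249.11
  Dave: 497.18
  Xander: 180.66
  Hank: 194.81
  Amir: 448.02
  Bob: 311.97
  Alice: 409.73
Minimum: Xander (180.66)

ANSWER: Xander


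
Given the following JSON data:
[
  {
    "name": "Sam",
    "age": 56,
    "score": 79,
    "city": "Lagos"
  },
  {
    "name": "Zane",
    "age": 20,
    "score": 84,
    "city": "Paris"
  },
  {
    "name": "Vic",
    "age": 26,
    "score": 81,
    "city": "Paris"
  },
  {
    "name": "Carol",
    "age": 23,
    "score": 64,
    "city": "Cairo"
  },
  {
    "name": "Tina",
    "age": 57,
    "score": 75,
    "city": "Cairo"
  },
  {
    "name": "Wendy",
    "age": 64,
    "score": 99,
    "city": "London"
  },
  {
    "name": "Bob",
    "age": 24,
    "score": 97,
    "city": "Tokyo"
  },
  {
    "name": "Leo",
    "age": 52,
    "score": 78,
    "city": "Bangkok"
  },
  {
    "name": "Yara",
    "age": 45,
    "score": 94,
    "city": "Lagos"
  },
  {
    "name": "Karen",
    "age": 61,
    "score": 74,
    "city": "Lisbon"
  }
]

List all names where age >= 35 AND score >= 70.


Checking both conditions:
  Sam (age=56, score=79) -> YES
  Zane (age=20, score=84) -> no
  Vic (age=26, score=81) -> no
  Carol (age=23, score=64) -> no
  Tina (age=57, score=75) -> YES
  Wendy (age=64, score=99) -> YES
  Bob (age=24, score=97) -> no
  Leo (age=52, score=78) -> YES
  Yara (age=45, score=94) -> YES
  Karen (age=61, score=74) -> YES


ANSWER: Sam, Tina, Wendy, Leo, Yara, Karen


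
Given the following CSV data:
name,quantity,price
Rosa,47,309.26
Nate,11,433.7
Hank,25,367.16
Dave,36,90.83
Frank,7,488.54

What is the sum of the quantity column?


Values in 'quantity' column:
  Row 1: 47
  Row 2: 11
  Row 3: 25
  Row 4: 36
  Row 5: 7
Sum = 47 + 11 + 25 + 36 + 7 = 126

ANSWER: 126


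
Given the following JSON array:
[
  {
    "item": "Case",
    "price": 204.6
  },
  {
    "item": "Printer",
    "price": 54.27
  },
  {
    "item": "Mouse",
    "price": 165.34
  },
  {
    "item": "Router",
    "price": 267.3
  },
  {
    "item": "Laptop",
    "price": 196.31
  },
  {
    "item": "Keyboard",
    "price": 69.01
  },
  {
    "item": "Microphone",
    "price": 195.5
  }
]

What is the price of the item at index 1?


Array index 1 -> Printer
price = 54.27

ANSWER: 54.27


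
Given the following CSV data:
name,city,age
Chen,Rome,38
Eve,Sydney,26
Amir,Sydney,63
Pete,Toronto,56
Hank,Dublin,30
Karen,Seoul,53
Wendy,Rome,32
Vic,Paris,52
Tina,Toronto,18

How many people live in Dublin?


Scanning city column for 'Dublin':
  Row 5: Hank -> MATCH
Total matches: 1

ANSWER: 1


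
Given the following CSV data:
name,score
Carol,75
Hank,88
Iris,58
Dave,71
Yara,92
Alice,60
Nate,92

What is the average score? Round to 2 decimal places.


Scores: 75, 88, 58, 71, 92, 60, 92
Sum = 536
Count = 7
Average = 536 / 7 = 76.57

ANSWER: 76.57


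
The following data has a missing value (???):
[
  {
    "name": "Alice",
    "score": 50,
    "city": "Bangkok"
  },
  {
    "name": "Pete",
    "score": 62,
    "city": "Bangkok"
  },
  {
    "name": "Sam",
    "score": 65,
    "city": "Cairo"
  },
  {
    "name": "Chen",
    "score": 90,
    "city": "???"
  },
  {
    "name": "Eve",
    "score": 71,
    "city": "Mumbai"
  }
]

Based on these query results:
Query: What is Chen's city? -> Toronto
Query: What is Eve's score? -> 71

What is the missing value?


The missing value is Chen's city
From query: Chen's city = Toronto

ANSWER: Toronto


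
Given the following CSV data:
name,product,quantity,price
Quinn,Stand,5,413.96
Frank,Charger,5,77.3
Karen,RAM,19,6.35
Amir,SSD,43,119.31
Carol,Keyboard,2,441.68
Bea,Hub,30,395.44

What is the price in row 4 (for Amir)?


Row 4: Amir
Column 'price' = 119.31

ANSWER: 119.31


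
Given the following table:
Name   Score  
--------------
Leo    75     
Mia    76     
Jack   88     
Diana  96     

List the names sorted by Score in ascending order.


Sorting by Score (ascending):
  Leo: 75
  Mia: 76
  Jack: 88
  Diana: 96


ANSWER: Leo, Mia, Jack, Diana


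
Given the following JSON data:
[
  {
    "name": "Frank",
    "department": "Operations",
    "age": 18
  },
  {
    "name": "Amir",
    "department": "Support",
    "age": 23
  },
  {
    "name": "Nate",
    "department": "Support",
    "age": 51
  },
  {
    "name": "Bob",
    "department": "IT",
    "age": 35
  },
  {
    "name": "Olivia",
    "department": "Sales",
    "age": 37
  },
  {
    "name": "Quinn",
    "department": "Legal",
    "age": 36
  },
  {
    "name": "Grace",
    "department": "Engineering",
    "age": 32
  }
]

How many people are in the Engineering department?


Scanning records for department = Engineering
  Record 6: Grace
Count: 1

ANSWER: 1


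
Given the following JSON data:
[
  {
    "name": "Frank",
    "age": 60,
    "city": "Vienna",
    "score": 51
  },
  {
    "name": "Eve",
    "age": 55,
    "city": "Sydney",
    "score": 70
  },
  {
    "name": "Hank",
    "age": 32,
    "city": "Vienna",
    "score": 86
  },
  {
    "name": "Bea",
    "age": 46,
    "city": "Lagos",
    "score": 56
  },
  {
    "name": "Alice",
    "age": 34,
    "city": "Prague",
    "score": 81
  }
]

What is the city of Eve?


Looking up record where name = Eve
Record index: 1
Field 'city' = Sydney

ANSWER: Sydney


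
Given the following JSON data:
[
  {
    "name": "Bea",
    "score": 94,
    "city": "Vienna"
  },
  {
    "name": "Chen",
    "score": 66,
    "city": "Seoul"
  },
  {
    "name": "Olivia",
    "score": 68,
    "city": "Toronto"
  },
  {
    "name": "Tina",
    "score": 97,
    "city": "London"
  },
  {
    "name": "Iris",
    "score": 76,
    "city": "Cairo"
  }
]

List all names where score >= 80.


Filtering records where score >= 80:
  Bea (score=94) -> YES
  Chen (score=66) -> no
  Olivia (score=68) -> no
  Tina (score=97) -> YES
  Iris (score=76) -> no


ANSWER: Bea, Tina


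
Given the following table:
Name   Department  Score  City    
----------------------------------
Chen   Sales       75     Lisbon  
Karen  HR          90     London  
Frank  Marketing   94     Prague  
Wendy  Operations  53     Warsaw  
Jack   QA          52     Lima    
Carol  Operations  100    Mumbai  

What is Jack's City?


Row 5: Jack
City = Lima

ANSWER: Lima


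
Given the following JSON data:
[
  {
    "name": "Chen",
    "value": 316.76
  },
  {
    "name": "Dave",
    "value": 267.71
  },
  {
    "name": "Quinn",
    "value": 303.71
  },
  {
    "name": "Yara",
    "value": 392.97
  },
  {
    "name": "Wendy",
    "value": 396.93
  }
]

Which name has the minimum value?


Comparing values:
  Chen: 316.76
  Dave: 267.71
  Quinn: 303.71
  Yara: 392.97
  Wendy: 396.93
Minimum: Dave (267.71)

ANSWER: Dave


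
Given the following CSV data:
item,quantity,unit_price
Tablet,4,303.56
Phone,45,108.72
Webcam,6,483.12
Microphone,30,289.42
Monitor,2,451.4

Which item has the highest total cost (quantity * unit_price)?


Computing row totals:
  Tablet: 1214.24
  Phone: 4892.4
  Webcam: 2898.72
  Microphone: 8682.6
  Monitor: 902.8
Maximum: Microphone (8682.6)

ANSWER: Microphone


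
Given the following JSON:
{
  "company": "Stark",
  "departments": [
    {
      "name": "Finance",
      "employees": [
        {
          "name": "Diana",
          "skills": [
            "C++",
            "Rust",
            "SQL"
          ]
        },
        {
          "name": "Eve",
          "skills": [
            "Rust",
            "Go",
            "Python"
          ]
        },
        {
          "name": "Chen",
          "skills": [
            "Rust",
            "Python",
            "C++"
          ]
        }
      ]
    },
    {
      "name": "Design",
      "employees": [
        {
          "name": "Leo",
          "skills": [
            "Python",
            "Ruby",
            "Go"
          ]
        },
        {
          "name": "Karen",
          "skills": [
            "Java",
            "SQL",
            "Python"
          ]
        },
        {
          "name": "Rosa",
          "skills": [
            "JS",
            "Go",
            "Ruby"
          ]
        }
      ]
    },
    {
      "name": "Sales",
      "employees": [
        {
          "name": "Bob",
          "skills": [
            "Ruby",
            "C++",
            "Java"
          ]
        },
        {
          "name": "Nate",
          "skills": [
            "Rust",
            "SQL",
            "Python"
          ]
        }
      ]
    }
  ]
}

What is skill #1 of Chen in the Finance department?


Path: departments[0].employees[2].skills[0]
Value: Rust

ANSWER: Rust
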